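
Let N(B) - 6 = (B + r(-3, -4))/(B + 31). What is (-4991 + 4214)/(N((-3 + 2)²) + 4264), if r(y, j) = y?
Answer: -4144/22773 ≈ -0.18197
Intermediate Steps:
N(B) = 6 + (-3 + B)/(31 + B) (N(B) = 6 + (B - 3)/(B + 31) = 6 + (-3 + B)/(31 + B))
(-4991 + 4214)/(N((-3 + 2)²) + 4264) = (-4991 + 4214)/((183 + 7*(-3 + 2)²)/(31 + (-3 + 2)²) + 4264) = -777/((183 + 7*(-1)²)/(31 + (-1)²) + 4264) = -777/((183 + 7*1)/(31 + 1) + 4264) = -777/((183 + 7)/32 + 4264) = -777/((1/32)*190 + 4264) = -777/(95/16 + 4264) = -777/68319/16 = -777*16/68319 = -4144/22773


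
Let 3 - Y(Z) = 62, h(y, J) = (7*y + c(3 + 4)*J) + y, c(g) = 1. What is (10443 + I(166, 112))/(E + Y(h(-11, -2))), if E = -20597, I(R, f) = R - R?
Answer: -10443/20656 ≈ -0.50557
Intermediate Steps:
I(R, f) = 0
h(y, J) = J + 8*y (h(y, J) = (7*y + 1*J) + y = (7*y + J) + y = (J + 7*y) + y = J + 8*y)
Y(Z) = -59 (Y(Z) = 3 - 1*62 = 3 - 62 = -59)
(10443 + I(166, 112))/(E + Y(h(-11, -2))) = (10443 + 0)/(-20597 - 59) = 10443/(-20656) = 10443*(-1/20656) = -10443/20656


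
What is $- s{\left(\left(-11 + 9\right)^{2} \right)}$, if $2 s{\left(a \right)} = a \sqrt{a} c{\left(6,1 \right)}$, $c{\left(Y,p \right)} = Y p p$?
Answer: $-24$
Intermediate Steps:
$c{\left(Y,p \right)} = Y p^{2}$
$s{\left(a \right)} = 3 a^{\frac{3}{2}}$ ($s{\left(a \right)} = \frac{a \sqrt{a} 6 \cdot 1^{2}}{2} = \frac{a^{\frac{3}{2}} \cdot 6 \cdot 1}{2} = \frac{a^{\frac{3}{2}} \cdot 6}{2} = \frac{6 a^{\frac{3}{2}}}{2} = 3 a^{\frac{3}{2}}$)
$- s{\left(\left(-11 + 9\right)^{2} \right)} = - 3 \left(\left(-11 + 9\right)^{2}\right)^{\frac{3}{2}} = - 3 \left(\left(-2\right)^{2}\right)^{\frac{3}{2}} = - 3 \cdot 4^{\frac{3}{2}} = - 3 \cdot 8 = \left(-1\right) 24 = -24$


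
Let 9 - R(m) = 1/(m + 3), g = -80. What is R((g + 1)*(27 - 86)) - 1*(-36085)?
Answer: 168342415/4664 ≈ 36094.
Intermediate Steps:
R(m) = 9 - 1/(3 + m) (R(m) = 9 - 1/(m + 3) = 9 - 1/(3 + m))
R((g + 1)*(27 - 86)) - 1*(-36085) = (26 + 9*((-80 + 1)*(27 - 86)))/(3 + (-80 + 1)*(27 - 86)) - 1*(-36085) = (26 + 9*(-79*(-59)))/(3 - 79*(-59)) + 36085 = (26 + 9*4661)/(3 + 4661) + 36085 = (26 + 41949)/4664 + 36085 = (1/4664)*41975 + 36085 = 41975/4664 + 36085 = 168342415/4664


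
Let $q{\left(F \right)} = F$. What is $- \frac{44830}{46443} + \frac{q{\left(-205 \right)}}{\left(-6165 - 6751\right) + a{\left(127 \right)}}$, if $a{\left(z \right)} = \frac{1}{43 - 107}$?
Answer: $- \frac{7289653318}{7678188975} \approx -0.9494$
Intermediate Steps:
$a{\left(z \right)} = - \frac{1}{64}$ ($a{\left(z \right)} = \frac{1}{-64} = - \frac{1}{64}$)
$- \frac{44830}{46443} + \frac{q{\left(-205 \right)}}{\left(-6165 - 6751\right) + a{\left(127 \right)}} = - \frac{44830}{46443} - \frac{205}{\left(-6165 - 6751\right) - \frac{1}{64}} = \left(-44830\right) \frac{1}{46443} - \frac{205}{-12916 - \frac{1}{64}} = - \frac{44830}{46443} - \frac{205}{- \frac{826625}{64}} = - \frac{44830}{46443} - - \frac{2624}{165325} = - \frac{44830}{46443} + \frac{2624}{165325} = - \frac{7289653318}{7678188975}$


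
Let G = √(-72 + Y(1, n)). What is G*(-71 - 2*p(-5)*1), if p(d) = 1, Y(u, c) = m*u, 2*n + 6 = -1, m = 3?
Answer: -73*I*√69 ≈ -606.38*I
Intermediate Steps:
n = -7/2 (n = -3 + (½)*(-1) = -3 - ½ = -7/2 ≈ -3.5000)
Y(u, c) = 3*u
G = I*√69 (G = √(-72 + 3*1) = √(-72 + 3) = √(-69) = I*√69 ≈ 8.3066*I)
G*(-71 - 2*p(-5)*1) = (I*√69)*(-71 - 2*1*1) = (I*√69)*(-71 - 2*1) = (I*√69)*(-71 - 2) = (I*√69)*(-73) = -73*I*√69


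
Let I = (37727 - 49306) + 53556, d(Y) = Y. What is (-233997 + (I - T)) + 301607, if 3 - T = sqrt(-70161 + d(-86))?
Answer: 109584 + I*sqrt(70247) ≈ 1.0958e+5 + 265.04*I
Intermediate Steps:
I = 41977 (I = -11579 + 53556 = 41977)
T = 3 - I*sqrt(70247) (T = 3 - sqrt(-70161 - 86) = 3 - sqrt(-70247) = 3 - I*sqrt(70247) ≈ 3.0 - 265.04*I)
(-233997 + (I - T)) + 301607 = (-233997 + (41977 - (3 - I*sqrt(70247)))) + 301607 = (-233997 + (41977 + (-3 + I*sqrt(70247)))) + 301607 = (-233997 + (41974 + I*sqrt(70247))) + 301607 = (-192023 + I*sqrt(70247)) + 301607 = 109584 + I*sqrt(70247)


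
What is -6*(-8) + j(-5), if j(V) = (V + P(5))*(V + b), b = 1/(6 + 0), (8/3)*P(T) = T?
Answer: 3029/48 ≈ 63.104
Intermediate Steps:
P(T) = 3*T/8
b = ⅙ (b = 1/6 = ⅙ ≈ 0.16667)
j(V) = (⅙ + V)*(15/8 + V) (j(V) = (V + (3/8)*5)*(V + ⅙) = (V + 15/8)*(⅙ + V) = (15/8 + V)*(⅙ + V) = (⅙ + V)*(15/8 + V))
-6*(-8) + j(-5) = -6*(-8) + (5/16 + (-5)² + (49/24)*(-5)) = 48 + (5/16 + 25 - 245/24) = 48 + 725/48 = 3029/48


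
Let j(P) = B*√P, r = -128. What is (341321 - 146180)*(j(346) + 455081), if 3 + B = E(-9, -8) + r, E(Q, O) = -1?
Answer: 88804961421 - 25758612*√346 ≈ 8.8326e+10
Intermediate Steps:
B = -132 (B = -3 + (-1 - 128) = -3 - 129 = -132)
j(P) = -132*√P
(341321 - 146180)*(j(346) + 455081) = (341321 - 146180)*(-132*√346 + 455081) = 195141*(455081 - 132*√346) = 88804961421 - 25758612*√346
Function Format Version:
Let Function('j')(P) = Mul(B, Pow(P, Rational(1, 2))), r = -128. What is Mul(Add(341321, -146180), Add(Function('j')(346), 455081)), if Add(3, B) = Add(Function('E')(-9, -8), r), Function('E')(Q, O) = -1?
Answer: Add(88804961421, Mul(-25758612, Pow(346, Rational(1, 2)))) ≈ 8.8326e+10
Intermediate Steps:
B = -132 (B = Add(-3, Add(-1, -128)) = Add(-3, -129) = -132)
Function('j')(P) = Mul(-132, Pow(P, Rational(1, 2)))
Mul(Add(341321, -146180), Add(Function('j')(346), 455081)) = Mul(Add(341321, -146180), Add(Mul(-132, Pow(346, Rational(1, 2))), 455081)) = Mul(195141, Add(455081, Mul(-132, Pow(346, Rational(1, 2))))) = Add(88804961421, Mul(-25758612, Pow(346, Rational(1, 2))))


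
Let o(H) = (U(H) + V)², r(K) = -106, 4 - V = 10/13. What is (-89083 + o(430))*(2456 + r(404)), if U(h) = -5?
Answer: -35378070300/169 ≈ -2.0934e+8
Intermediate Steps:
V = 42/13 (V = 4 - 10/13 = 42/13 ≈ 3.2308)
o(H) = 529/169 (o(H) = (-5 + 42/13)² = (-23/13)² = 529/169)
(-89083 + o(430))*(2456 + r(404)) = (-89083 + 529/169)*(2456 - 106) = -15054498/169*2350 = -35378070300/169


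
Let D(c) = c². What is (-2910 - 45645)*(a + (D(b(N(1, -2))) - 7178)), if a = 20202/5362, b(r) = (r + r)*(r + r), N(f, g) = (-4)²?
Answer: -19366495662735/383 ≈ -5.0565e+10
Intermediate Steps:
N(f, g) = 16
b(r) = 4*r² (b(r) = (2*r)*(2*r) = 4*r²)
a = 1443/383 (a = 20202*(1/5362) = 1443/383 ≈ 3.7676)
(-2910 - 45645)*(a + (D(b(N(1, -2))) - 7178)) = (-2910 - 45645)*(1443/383 + ((4*16²)² - 7178)) = -48555*(1443/383 + ((4*256)² - 7178)) = -48555*(1443/383 + (1024² - 7178)) = -48555*(1443/383 + (1048576 - 7178)) = -48555*(1443/383 + 1041398) = -48555*398856877/383 = -19366495662735/383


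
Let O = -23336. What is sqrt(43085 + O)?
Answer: sqrt(19749) ≈ 140.53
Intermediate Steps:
sqrt(43085 + O) = sqrt(43085 - 23336) = sqrt(19749)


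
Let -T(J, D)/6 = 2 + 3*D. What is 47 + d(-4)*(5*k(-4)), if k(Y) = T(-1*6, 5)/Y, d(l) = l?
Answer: -463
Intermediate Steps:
T(J, D) = -12 - 18*D (T(J, D) = -6*(2 + 3*D) = -12 - 18*D)
k(Y) = -102/Y (k(Y) = (-12 - 18*5)/Y = (-12 - 90)/Y = -102/Y)
47 + d(-4)*(5*k(-4)) = 47 - 20*(-102/(-4)) = 47 - 20*(-102*(-1/4)) = 47 - 20*51/2 = 47 - 4*255/2 = 47 - 510 = -463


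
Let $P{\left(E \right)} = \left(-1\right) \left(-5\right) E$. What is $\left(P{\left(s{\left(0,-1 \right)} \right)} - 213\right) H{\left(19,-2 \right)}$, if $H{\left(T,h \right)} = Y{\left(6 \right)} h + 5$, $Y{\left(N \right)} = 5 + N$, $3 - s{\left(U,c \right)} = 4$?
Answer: $3706$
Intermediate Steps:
$s{\left(U,c \right)} = -1$ ($s{\left(U,c \right)} = 3 - 4 = -1$)
$H{\left(T,h \right)} = 5 + 11 h$ ($H{\left(T,h \right)} = \left(5 + 6\right) h + 5 = 11 h + 5 = 5 + 11 h$)
$P{\left(E \right)} = 5 E$
$\left(P{\left(s{\left(0,-1 \right)} \right)} - 213\right) H{\left(19,-2 \right)} = \left(5 \left(-1\right) - 213\right) \left(5 + 11 \left(-2\right)\right) = \left(-5 - 213\right) \left(5 - 22\right) = \left(-218\right) \left(-17\right) = 3706$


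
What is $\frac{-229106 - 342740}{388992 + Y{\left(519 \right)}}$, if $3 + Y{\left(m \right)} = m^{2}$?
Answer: $- \frac{25993}{29925} \approx -0.8686$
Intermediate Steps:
$Y{\left(m \right)} = -3 + m^{2}$
$\frac{-229106 - 342740}{388992 + Y{\left(519 \right)}} = \frac{-229106 - 342740}{388992 - \left(3 - 519^{2}\right)} = - \frac{571846}{388992 + \left(-3 + 269361\right)} = - \frac{571846}{388992 + 269358} = - \frac{571846}{658350} = \left(-571846\right) \frac{1}{658350} = - \frac{25993}{29925}$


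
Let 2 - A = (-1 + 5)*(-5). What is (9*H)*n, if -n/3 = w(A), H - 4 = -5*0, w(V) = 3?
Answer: -324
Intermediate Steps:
A = 22 (A = 2 - (-1 + 5)*(-5) = 2 - 4*(-5) = 2 - 1*(-20) = 2 + 20 = 22)
H = 4 (H = 4 - 5*0 = 4 + 0 = 4)
n = -9 (n = -3*3 = -9)
(9*H)*n = (9*4)*(-9) = 36*(-9) = -324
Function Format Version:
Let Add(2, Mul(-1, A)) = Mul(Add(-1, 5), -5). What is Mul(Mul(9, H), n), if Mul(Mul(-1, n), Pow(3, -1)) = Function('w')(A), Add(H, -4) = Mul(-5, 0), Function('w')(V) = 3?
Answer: -324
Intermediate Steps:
A = 22 (A = Add(2, Mul(-1, Mul(Add(-1, 5), -5))) = Add(2, Mul(-1, Mul(4, -5))) = Add(2, Mul(-1, -20)) = Add(2, 20) = 22)
H = 4 (H = Add(4, Mul(-5, 0)) = Add(4, 0) = 4)
n = -9 (n = Mul(-3, 3) = -9)
Mul(Mul(9, H), n) = Mul(Mul(9, 4), -9) = Mul(36, -9) = -324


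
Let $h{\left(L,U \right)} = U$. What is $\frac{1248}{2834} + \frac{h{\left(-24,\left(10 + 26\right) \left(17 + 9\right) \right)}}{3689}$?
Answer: $\frac{279096}{402101} \approx 0.69409$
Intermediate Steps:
$\frac{1248}{2834} + \frac{h{\left(-24,\left(10 + 26\right) \left(17 + 9\right) \right)}}{3689} = \frac{1248}{2834} + \frac{\left(10 + 26\right) \left(17 + 9\right)}{3689} = 1248 \cdot \frac{1}{2834} + 36 \cdot 26 \cdot \frac{1}{3689} = \frac{48}{109} + 936 \cdot \frac{1}{3689} = \frac{48}{109} + \frac{936}{3689} = \frac{279096}{402101}$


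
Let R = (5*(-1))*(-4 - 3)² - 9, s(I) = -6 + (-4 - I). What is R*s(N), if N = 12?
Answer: 5588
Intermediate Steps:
s(I) = -10 - I
R = -254 (R = -5*(-7)² - 9 = -5*49 - 9 = -245 - 9 = -254)
R*s(N) = -254*(-10 - 1*12) = -254*(-10 - 12) = -254*(-22) = 5588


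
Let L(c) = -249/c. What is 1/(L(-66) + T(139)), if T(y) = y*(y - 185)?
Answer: -22/140585 ≈ -0.00015649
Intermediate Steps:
T(y) = y*(-185 + y)
1/(L(-66) + T(139)) = 1/(-249/(-66) + 139*(-185 + 139)) = 1/(-249*(-1/66) + 139*(-46)) = 1/(83/22 - 6394) = 1/(-140585/22) = -22/140585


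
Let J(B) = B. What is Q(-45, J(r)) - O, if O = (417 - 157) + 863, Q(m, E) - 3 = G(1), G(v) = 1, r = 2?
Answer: -1119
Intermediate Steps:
Q(m, E) = 4 (Q(m, E) = 3 + 1 = 4)
O = 1123 (O = 260 + 863 = 1123)
Q(-45, J(r)) - O = 4 - 1*1123 = 4 - 1123 = -1119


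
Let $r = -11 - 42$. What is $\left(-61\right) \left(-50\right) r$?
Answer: $-161650$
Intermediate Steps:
$r = -53$ ($r = -11 - 42 = -53$)
$\left(-61\right) \left(-50\right) r = \left(-61\right) \left(-50\right) \left(-53\right) = 3050 \left(-53\right) = -161650$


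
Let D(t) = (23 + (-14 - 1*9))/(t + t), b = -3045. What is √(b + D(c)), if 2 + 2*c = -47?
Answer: I*√3045 ≈ 55.182*I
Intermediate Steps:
c = -49/2 (c = -1 + (½)*(-47) = -1 - 47/2 = -49/2 ≈ -24.500)
D(t) = 0 (D(t) = (23 + (-14 - 9))/((2*t)) = (23 - 23)*(1/(2*t)) = 0*(1/(2*t)) = 0)
√(b + D(c)) = √(-3045 + 0) = √(-3045) = I*√3045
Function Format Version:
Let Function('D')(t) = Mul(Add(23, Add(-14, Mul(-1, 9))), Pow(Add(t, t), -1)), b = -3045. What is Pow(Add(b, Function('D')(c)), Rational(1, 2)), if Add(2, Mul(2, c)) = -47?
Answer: Mul(I, Pow(3045, Rational(1, 2))) ≈ Mul(55.182, I)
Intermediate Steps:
c = Rational(-49, 2) (c = Add(-1, Mul(Rational(1, 2), -47)) = Add(-1, Rational(-47, 2)) = Rational(-49, 2) ≈ -24.500)
Function('D')(t) = 0 (Function('D')(t) = Mul(Add(23, Add(-14, -9)), Pow(Mul(2, t), -1)) = Mul(Add(23, -23), Mul(Rational(1, 2), Pow(t, -1))) = Mul(0, Mul(Rational(1, 2), Pow(t, -1))) = 0)
Pow(Add(b, Function('D')(c)), Rational(1, 2)) = Pow(Add(-3045, 0), Rational(1, 2)) = Pow(-3045, Rational(1, 2)) = Mul(I, Pow(3045, Rational(1, 2)))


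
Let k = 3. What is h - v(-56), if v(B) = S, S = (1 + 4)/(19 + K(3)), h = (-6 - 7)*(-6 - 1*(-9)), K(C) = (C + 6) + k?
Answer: -1214/31 ≈ -39.161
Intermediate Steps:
K(C) = 9 + C (K(C) = (C + 6) + 3 = (6 + C) + 3 = 9 + C)
h = -39 (h = -13*(-6 + 9) = -13*3 = -39)
S = 5/31 (S = (1 + 4)/(19 + (9 + 3)) = 5/(19 + 12) = 5/31 ≈ 0.16129)
v(B) = 5/31
h - v(-56) = -39 - 1*5/31 = -39 - 5/31 = -1214/31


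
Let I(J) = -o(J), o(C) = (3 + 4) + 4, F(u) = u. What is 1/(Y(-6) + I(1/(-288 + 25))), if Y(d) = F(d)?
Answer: -1/17 ≈ -0.058824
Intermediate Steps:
Y(d) = d
o(C) = 11 (o(C) = 7 + 4 = 11)
I(J) = -11 (I(J) = -1*11 = -11)
1/(Y(-6) + I(1/(-288 + 25))) = 1/(-6 - 11) = 1/(-17) = -1/17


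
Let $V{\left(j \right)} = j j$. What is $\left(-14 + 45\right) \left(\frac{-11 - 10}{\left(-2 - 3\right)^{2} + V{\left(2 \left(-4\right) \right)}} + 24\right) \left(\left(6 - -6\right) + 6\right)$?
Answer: $\frac{1180170}{89} \approx 13260.0$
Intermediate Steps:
$V{\left(j \right)} = j^{2}$
$\left(-14 + 45\right) \left(\frac{-11 - 10}{\left(-2 - 3\right)^{2} + V{\left(2 \left(-4\right) \right)}} + 24\right) \left(\left(6 - -6\right) + 6\right) = \left(-14 + 45\right) \left(\frac{-11 - 10}{\left(-2 - 3\right)^{2} + \left(2 \left(-4\right)\right)^{2}} + 24\right) \left(\left(6 - -6\right) + 6\right) = 31 \left(- \frac{21}{\left(-5\right)^{2} + \left(-8\right)^{2}} + 24\right) \left(\left(6 + 6\right) + 6\right) = 31 \left(- \frac{21}{25 + 64} + 24\right) \left(12 + 6\right) = 31 \left(- \frac{21}{89} + 24\right) 18 = 31 \cdot \frac{2115}{89} \cdot 18 = 31 \cdot \frac{38070}{89} = \frac{1180170}{89}$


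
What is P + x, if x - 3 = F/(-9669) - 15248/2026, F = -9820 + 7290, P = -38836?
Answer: -34584420197/890427 ≈ -38840.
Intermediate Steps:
F = -2530
x = -3797225/890427 (x = 3 + (-2530/(-9669) - 15248/2026) = 3 + (-2530*(-1/9669) - 15248*1/2026) = 3 + (230/879 - 7624/1013) = 3 - 6468506/890427 = -3797225/890427 ≈ -4.2645)
P + x = -38836 - 3797225/890427 = -34584420197/890427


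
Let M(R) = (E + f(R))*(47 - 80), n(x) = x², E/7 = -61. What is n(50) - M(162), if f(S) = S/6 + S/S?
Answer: -10667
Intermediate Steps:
E = -427 (E = 7*(-61) = -427)
f(S) = 1 + S/6 (f(S) = S*(⅙) + 1 = S/6 + 1 = 1 + S/6)
M(R) = 14058 - 11*R/2 (M(R) = (-427 + (1 + R/6))*(47 - 80) = (-426 + R/6)*(-33) = 14058 - 11*R/2)
n(50) - M(162) = 50² - (14058 - 11/2*162) = 2500 - (14058 - 891) = 2500 - 1*13167 = 2500 - 13167 = -10667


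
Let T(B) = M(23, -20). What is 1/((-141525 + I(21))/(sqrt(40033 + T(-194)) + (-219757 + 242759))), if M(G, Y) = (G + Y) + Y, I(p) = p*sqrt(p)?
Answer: -(23002 + 4*sqrt(2501))/(141525 - 21*sqrt(21)) ≈ -0.16405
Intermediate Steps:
I(p) = p**(3/2)
M(G, Y) = G + 2*Y
T(B) = -17 (T(B) = 23 + 2*(-20) = 23 - 40 = -17)
1/((-141525 + I(21))/(sqrt(40033 + T(-194)) + (-219757 + 242759))) = 1/((-141525 + 21**(3/2))/(sqrt(40033 - 17) + (-219757 + 242759))) = 1/((-141525 + 21*sqrt(21))/(sqrt(40016) + 23002)) = 1/((-141525 + 21*sqrt(21))/(4*sqrt(2501) + 23002)) = 1/((-141525 + 21*sqrt(21))/(23002 + 4*sqrt(2501))) = (23002 + 4*sqrt(2501))/(-141525 + 21*sqrt(21))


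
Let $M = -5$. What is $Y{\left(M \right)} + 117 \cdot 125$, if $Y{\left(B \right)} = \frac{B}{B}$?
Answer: $14626$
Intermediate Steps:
$Y{\left(B \right)} = 1$
$Y{\left(M \right)} + 117 \cdot 125 = 1 + 117 \cdot 125 = 1 + 14625 = 14626$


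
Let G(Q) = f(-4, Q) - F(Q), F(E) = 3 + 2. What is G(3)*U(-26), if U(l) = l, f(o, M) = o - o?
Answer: 130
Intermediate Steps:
f(o, M) = 0
F(E) = 5
G(Q) = -5 (G(Q) = 0 - 1*5 = 0 - 5 = -5)
G(3)*U(-26) = -5*(-26) = 130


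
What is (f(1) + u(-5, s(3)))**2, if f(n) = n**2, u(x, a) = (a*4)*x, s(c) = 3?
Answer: 3481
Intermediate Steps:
u(x, a) = 4*a*x (u(x, a) = (4*a)*x = 4*a*x)
(f(1) + u(-5, s(3)))**2 = (1**2 + 4*3*(-5))**2 = (1 - 60)**2 = (-59)**2 = 3481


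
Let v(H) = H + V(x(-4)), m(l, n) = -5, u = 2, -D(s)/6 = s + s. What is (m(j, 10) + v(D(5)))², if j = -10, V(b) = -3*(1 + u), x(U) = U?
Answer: 5476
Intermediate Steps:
D(s) = -12*s (D(s) = -6*(s + s) = -12*s)
V(b) = -9 (V(b) = -3*(1 + 2) = -3*3 = -9)
v(H) = -9 + H (v(H) = H - 9 = -9 + H)
(m(j, 10) + v(D(5)))² = (-5 + (-9 - 12*5))² = (-5 + (-9 - 60))² = (-5 - 69)² = (-74)² = 5476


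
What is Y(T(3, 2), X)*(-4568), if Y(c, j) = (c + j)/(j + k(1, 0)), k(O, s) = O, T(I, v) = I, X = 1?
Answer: -9136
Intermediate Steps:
Y(c, j) = (c + j)/(1 + j) (Y(c, j) = (c + j)/(j + 1) = (c + j)/(1 + j))
Y(T(3, 2), X)*(-4568) = ((3 + 1)/(1 + 1))*(-4568) = (4/2)*(-4568) = ((½)*4)*(-4568) = 2*(-4568) = -9136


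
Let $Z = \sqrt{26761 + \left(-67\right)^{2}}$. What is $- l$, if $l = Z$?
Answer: $- 125 \sqrt{2} \approx -176.78$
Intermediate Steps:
$Z = 125 \sqrt{2}$ ($Z = \sqrt{26761 + 4489} = \sqrt{31250} = 125 \sqrt{2} \approx 176.78$)
$l = 125 \sqrt{2} \approx 176.78$
$- l = - 125 \sqrt{2}$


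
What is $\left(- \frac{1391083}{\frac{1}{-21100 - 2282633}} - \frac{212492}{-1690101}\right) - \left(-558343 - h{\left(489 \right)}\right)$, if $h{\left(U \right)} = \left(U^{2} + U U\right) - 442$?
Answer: $\frac{773748723992791382}{241443} \approx 3.2047 \cdot 10^{12}$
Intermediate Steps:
$h{\left(U \right)} = -442 + 2 U^{2}$ ($h{\left(U \right)} = \left(U^{2} + U^{2}\right) - 442 = 2 U^{2} - 442 = -442 + 2 U^{2}$)
$\left(- \frac{1391083}{\frac{1}{-21100 - 2282633}} - \frac{212492}{-1690101}\right) - \left(-558343 - h{\left(489 \right)}\right) = \left(- \frac{1391083}{\frac{1}{-21100 - 2282633}} - \frac{212492}{-1690101}\right) + \left(\left(1489653 - \left(442 - 2 \cdot 489^{2}\right)\right) - 931310\right) = \left(- \frac{1391083}{\frac{1}{-2303733}} - - \frac{30356}{241443}\right) + \left(\left(1489653 + \left(-442 + 2 \cdot 239121\right)\right) - 931310\right) = \left(- \frac{1391083}{- \frac{1}{2303733}} + \frac{30356}{241443}\right) + \left(\left(1489653 + \left(-442 + 478242\right)\right) - 931310\right) = \left(\left(-1391083\right) \left(-2303733\right) + \frac{30356}{241443}\right) + \left(\left(1489653 + 477800\right) - 931310\right) = \left(3204683812839 + \frac{30356}{241443}\right) + \left(1967453 - 931310\right) = \frac{773748473823317033}{241443} + 1036143 = \frac{773748723992791382}{241443}$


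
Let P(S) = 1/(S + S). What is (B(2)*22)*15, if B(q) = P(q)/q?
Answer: 165/4 ≈ 41.250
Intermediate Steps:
P(S) = 1/(2*S)
B(q) = 1/(2*q**2) (B(q) = (1/(2*q))/q = 1/(2*q**2))
(B(2)*22)*15 = (((1/2)/2**2)*22)*15 = (((1/2)*(1/4))*22)*15 = ((1/8)*22)*15 = (11/4)*15 = 165/4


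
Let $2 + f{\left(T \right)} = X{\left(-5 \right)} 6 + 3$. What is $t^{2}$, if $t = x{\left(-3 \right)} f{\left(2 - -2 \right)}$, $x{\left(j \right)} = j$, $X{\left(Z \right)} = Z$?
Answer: $7569$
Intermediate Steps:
$f{\left(T \right)} = -29$ ($f{\left(T \right)} = -2 + \left(\left(-5\right) 6 + 3\right) = -2 + \left(-30 + 3\right) = -2 - 27 = -29$)
$t = 87$ ($t = \left(-3\right) \left(-29\right) = 87$)
$t^{2} = 87^{2} = 7569$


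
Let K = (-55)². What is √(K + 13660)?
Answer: √16685 ≈ 129.17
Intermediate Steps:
K = 3025
√(K + 13660) = √(3025 + 13660) = √16685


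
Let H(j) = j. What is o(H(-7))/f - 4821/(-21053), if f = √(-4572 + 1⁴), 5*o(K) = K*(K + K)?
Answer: 4821/21053 - 14*I*√4571/3265 ≈ 0.22899 - 0.2899*I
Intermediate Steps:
o(K) = 2*K²/5 (o(K) = (K*(K + K))/5 = (K*(2*K))/5 = (2*K²)/5 = 2*K²/5)
f = I*√4571 (f = √(-4572 + 1) = √(-4571) = I*√4571 ≈ 67.609*I)
o(H(-7))/f - 4821/(-21053) = ((⅖)*(-7)²)/((I*√4571)) - 4821/(-21053) = ((⅖)*49)*(-I*√4571/4571) - 4821*(-1/21053) = 98*(-I*√4571/4571)/5 + 4821/21053 = -14*I*√4571/3265 + 4821/21053 = 4821/21053 - 14*I*√4571/3265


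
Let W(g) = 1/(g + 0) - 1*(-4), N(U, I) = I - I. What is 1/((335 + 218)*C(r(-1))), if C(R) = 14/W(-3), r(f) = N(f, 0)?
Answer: 11/23226 ≈ 0.00047361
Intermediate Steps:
N(U, I) = 0
r(f) = 0
W(g) = 4 + 1/g (W(g) = 1/g + 4 = 4 + 1/g)
C(R) = 42/11 (C(R) = 14/(4 + 1/(-3)) = 14/(4 - ⅓) = 14/(11/3) = 14*(3/11) = 42/11)
1/((335 + 218)*C(r(-1))) = 1/((335 + 218)*(42/11)) = 1/(553*(42/11)) = 1/(23226/11) = 11/23226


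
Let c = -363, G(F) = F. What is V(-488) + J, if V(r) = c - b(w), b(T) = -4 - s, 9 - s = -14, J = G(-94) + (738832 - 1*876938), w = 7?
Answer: -138536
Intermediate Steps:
J = -138200 (J = -94 + (738832 - 1*876938) = -94 + (738832 - 876938) = -94 - 138106 = -138200)
s = 23 (s = 9 - 1*(-14) = 9 + 14 = 23)
b(T) = -27 (b(T) = -4 - 1*23 = -4 - 23 = -27)
V(r) = -336 (V(r) = -363 - 1*(-27) = -363 + 27 = -336)
V(-488) + J = -336 - 138200 = -138536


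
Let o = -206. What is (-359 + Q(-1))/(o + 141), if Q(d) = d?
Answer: 72/13 ≈ 5.5385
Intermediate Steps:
(-359 + Q(-1))/(o + 141) = (-359 - 1)/(-206 + 141) = -360/(-65) = -360*(-1/65) = 72/13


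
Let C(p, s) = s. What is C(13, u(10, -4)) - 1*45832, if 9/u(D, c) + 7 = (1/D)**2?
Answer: -10679156/233 ≈ -45833.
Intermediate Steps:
u(D, c) = 9/(-7 + D**(-2)) (u(D, c) = 9/(-7 + (1/D)**2) = 9/(-7 + D**(-2)))
C(13, u(10, -4)) - 1*45832 = -9*10**2/(-1 + 7*10**2) - 1*45832 = -9*100/(-1 + 7*100) - 45832 = -9*100/(-1 + 700) - 45832 = -9*100/699 - 45832 = -9*100*1/699 - 45832 = -300/233 - 45832 = -10679156/233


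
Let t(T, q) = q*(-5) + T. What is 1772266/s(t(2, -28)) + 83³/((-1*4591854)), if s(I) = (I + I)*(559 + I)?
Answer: 14127030067/1609444827 ≈ 8.7776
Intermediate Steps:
t(T, q) = T - 5*q (t(T, q) = -5*q + T = T - 5*q)
s(I) = 2*I*(559 + I) (s(I) = (2*I)*(559 + I) = 2*I*(559 + I))
1772266/s(t(2, -28)) + 83³/((-1*4591854)) = 1772266/((2*(2 - 5*(-28))*(559 + (2 - 5*(-28))))) + 83³/((-1*4591854)) = 1772266/((2*(2 + 140)*(559 + (2 + 140)))) + 571787/(-4591854) = 1772266/((2*142*(559 + 142))) + 571787*(-1/4591854) = 1772266/((2*142*701)) - 571787/4591854 = 1772266/199084 - 571787/4591854 = 1772266*(1/199084) - 571787/4591854 = 886133/99542 - 571787/4591854 = 14127030067/1609444827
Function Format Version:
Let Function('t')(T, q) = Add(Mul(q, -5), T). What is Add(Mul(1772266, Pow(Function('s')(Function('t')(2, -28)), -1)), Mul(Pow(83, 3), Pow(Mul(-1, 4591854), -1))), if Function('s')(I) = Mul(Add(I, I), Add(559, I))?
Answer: Rational(14127030067, 1609444827) ≈ 8.7776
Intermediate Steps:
Function('t')(T, q) = Add(T, Mul(-5, q)) (Function('t')(T, q) = Add(Mul(-5, q), T) = Add(T, Mul(-5, q)))
Function('s')(I) = Mul(2, I, Add(559, I)) (Function('s')(I) = Mul(Mul(2, I), Add(559, I)) = Mul(2, I, Add(559, I)))
Add(Mul(1772266, Pow(Function('s')(Function('t')(2, -28)), -1)), Mul(Pow(83, 3), Pow(Mul(-1, 4591854), -1))) = Add(Mul(1772266, Pow(Mul(2, Add(2, Mul(-5, -28)), Add(559, Add(2, Mul(-5, -28)))), -1)), Mul(Pow(83, 3), Pow(Mul(-1, 4591854), -1))) = Add(Mul(1772266, Pow(Mul(2, Add(2, 140), Add(559, Add(2, 140))), -1)), Mul(571787, Pow(-4591854, -1))) = Add(Mul(1772266, Pow(Mul(2, 142, Add(559, 142)), -1)), Mul(571787, Rational(-1, 4591854))) = Add(Mul(1772266, Pow(Mul(2, 142, 701), -1)), Rational(-571787, 4591854)) = Add(Mul(1772266, Pow(199084, -1)), Rational(-571787, 4591854)) = Add(Mul(1772266, Rational(1, 199084)), Rational(-571787, 4591854)) = Add(Rational(886133, 99542), Rational(-571787, 4591854)) = Rational(14127030067, 1609444827)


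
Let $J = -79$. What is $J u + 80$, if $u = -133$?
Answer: $10587$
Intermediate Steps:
$J u + 80 = \left(-79\right) \left(-133\right) + 80 = 10507 + 80 = 10587$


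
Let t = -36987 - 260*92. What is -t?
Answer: 60907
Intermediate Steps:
t = -60907 (t = -36987 - 1*23920 = -36987 - 23920 = -60907)
-t = -1*(-60907) = 60907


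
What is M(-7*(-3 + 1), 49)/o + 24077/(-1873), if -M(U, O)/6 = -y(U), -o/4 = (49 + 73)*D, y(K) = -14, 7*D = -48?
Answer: -47090081/3656096 ≈ -12.880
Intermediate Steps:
D = -48/7 (D = (1/7)*(-48) = -48/7 ≈ -6.8571)
o = 23424/7 (o = -4*(49 + 73)*(-48)/7 = -488*(-48)/7 = -4*(-5856/7) = 23424/7 ≈ 3346.3)
M(U, O) = -84 (M(U, O) = -(-6)*(-14) = -6*14 = -84)
M(-7*(-3 + 1), 49)/o + 24077/(-1873) = -84/23424/7 + 24077/(-1873) = -84*7/23424 + 24077*(-1/1873) = -49/1952 - 24077/1873 = -47090081/3656096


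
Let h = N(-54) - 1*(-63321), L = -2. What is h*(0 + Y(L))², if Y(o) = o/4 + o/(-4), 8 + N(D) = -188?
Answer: 0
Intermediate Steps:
N(D) = -196 (N(D) = -8 - 188 = -196)
Y(o) = 0 (Y(o) = o*(¼) + o*(-¼) = o/4 - o/4 = 0)
h = 63125 (h = -196 - 1*(-63321) = -196 + 63321 = 63125)
h*(0 + Y(L))² = 63125*(0 + 0)² = 63125*0² = 63125*0 = 0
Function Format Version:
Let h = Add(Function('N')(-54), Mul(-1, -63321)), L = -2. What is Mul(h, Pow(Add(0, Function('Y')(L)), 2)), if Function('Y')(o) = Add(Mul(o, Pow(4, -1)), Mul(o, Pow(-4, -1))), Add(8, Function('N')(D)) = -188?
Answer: 0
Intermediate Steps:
Function('N')(D) = -196 (Function('N')(D) = Add(-8, -188) = -196)
Function('Y')(o) = 0 (Function('Y')(o) = Add(Mul(o, Rational(1, 4)), Mul(o, Rational(-1, 4))) = Add(Mul(Rational(1, 4), o), Mul(Rational(-1, 4), o)) = 0)
h = 63125 (h = Add(-196, Mul(-1, -63321)) = Add(-196, 63321) = 63125)
Mul(h, Pow(Add(0, Function('Y')(L)), 2)) = Mul(63125, Pow(Add(0, 0), 2)) = Mul(63125, Pow(0, 2)) = Mul(63125, 0) = 0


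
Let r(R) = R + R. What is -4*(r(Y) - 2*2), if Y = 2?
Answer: 0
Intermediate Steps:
r(R) = 2*R
-4*(r(Y) - 2*2) = -4*(2*2 - 2*2) = -4*(4 - 4) = -4*0 = 0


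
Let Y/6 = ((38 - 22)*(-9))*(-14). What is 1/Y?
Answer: 1/12096 ≈ 8.2672e-5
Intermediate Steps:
Y = 12096 (Y = 6*(((38 - 22)*(-9))*(-14)) = 6*((16*(-9))*(-14)) = 6*(-144*(-14)) = 6*2016 = 12096)
1/Y = 1/12096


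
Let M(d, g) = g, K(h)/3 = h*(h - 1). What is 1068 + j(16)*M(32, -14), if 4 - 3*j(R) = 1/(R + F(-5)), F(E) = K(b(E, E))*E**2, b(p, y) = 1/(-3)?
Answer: 232973/222 ≈ 1049.4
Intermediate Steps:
b(p, y) = -1/3
K(h) = 3*h*(-1 + h) (K(h) = 3*(h*(h - 1)) = 3*(h*(-1 + h)) = 3*h*(-1 + h))
F(E) = 4*E**2/3 (F(E) = (3*(-1/3)*(-1 - 1/3))*E**2 = (3*(-1/3)*(-4/3))*E**2 = 4*E**2/3)
j(R) = 4/3 - 1/(3*(100/3 + R)) (j(R) = 4/3 - 1/(3*(R + (4/3)*(-5)**2)) = 4/3 - 1/(3*(R + (4/3)*25)) = 4/3 - 1/(3*(R + 100/3)) = 4/3 - 1/(3*(100/3 + R)))
1068 + j(16)*M(32, -14) = 1068 + ((397 + 12*16)/(3*(100 + 3*16)))*(-14) = 1068 + ((397 + 192)/(3*(100 + 48)))*(-14) = 1068 + ((1/3)*589/148)*(-14) = 1068 + ((1/3)*(1/148)*589)*(-14) = 1068 + (589/444)*(-14) = 1068 - 4123/222 = 232973/222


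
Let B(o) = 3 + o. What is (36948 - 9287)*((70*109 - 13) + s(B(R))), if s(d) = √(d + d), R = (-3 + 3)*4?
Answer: 210693837 + 27661*√6 ≈ 2.1076e+8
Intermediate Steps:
R = 0 (R = 0*4 = 0)
s(d) = √2*√d (s(d) = √(2*d) = √2*√d)
(36948 - 9287)*((70*109 - 13) + s(B(R))) = (36948 - 9287)*((70*109 - 13) + √2*√(3 + 0)) = 27661*((7630 - 13) + √2*√3) = 27661*(7617 + √6) = 210693837 + 27661*√6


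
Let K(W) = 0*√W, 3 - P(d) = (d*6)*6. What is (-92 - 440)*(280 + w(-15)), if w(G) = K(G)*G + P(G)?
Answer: -437836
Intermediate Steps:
P(d) = 3 - 36*d (P(d) = 3 - d*6*6 = 3 - 6*d*6 = 3 - 36*d)
K(W) = 0
w(G) = 3 - 36*G (w(G) = 0*G + (3 - 36*G) = 0 + (3 - 36*G) = 3 - 36*G)
(-92 - 440)*(280 + w(-15)) = (-92 - 440)*(280 + (3 - 36*(-15))) = -532*(280 + (3 + 540)) = -532*(280 + 543) = -532*823 = -437836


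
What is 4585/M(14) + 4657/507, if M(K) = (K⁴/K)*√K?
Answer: 4657/507 + 655*√14/5488 ≈ 9.6320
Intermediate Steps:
M(K) = K^(7/2) (M(K) = K³*√K = K^(7/2))
4585/M(14) + 4657/507 = 4585/(14^(7/2)) + 4657/507 = 4585/((2744*√14)) + 4657*(1/507) = 4585*(√14/38416) + 4657/507 = 655*√14/5488 + 4657/507 = 4657/507 + 655*√14/5488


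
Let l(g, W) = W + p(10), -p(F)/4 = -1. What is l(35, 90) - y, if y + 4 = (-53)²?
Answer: -2711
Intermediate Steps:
p(F) = 4 (p(F) = -4*(-1) = 4)
y = 2805 (y = -4 + (-53)² = -4 + 2809 = 2805)
l(g, W) = 4 + W (l(g, W) = W + 4 = 4 + W)
l(35, 90) - y = (4 + 90) - 1*2805 = 94 - 2805 = -2711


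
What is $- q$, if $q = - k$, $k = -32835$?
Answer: $-32835$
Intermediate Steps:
$q = 32835$ ($q = \left(-1\right) \left(-32835\right) = 32835$)
$- q = \left(-1\right) 32835 = -32835$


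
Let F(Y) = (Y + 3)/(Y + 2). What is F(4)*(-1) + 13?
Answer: 71/6 ≈ 11.833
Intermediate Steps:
F(Y) = (3 + Y)/(2 + Y)
F(4)*(-1) + 13 = ((3 + 4)/(2 + 4))*(-1) + 13 = (7/6)*(-1) + 13 = -7/6 + 13 = 71/6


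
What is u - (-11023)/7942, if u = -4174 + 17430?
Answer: 105290175/7942 ≈ 13257.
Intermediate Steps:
u = 13256
u - (-11023)/7942 = 13256 - (-11023)/7942 = 13256 - 1*(-11023/7942) = 13256 + 11023/7942 = 105290175/7942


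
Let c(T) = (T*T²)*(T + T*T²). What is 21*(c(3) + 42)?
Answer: 17892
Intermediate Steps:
c(T) = T³*(T + T³)
21*(c(3) + 42) = 21*((3⁴ + 3⁶) + 42) = 21*((81 + 729) + 42) = 21*(810 + 42) = 21*852 = 17892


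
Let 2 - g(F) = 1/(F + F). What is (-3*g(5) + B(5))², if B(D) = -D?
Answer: 11449/100 ≈ 114.49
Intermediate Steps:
g(F) = 2 - 1/(2*F) (g(F) = 2 - 1/(F + F) = 2 - 1/(2*F))
(-3*g(5) + B(5))² = (-3*(2 - ½/5) - 1*5)² = (-3*(2 - ½*⅕) - 5)² = (-3*(2 - ⅒) - 5)² = (-3*19/10 - 5)² = (-57/10 - 5)² = (-107/10)² = 11449/100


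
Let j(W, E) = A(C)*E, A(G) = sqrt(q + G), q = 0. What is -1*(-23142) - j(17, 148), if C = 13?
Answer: 23142 - 148*sqrt(13) ≈ 22608.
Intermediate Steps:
A(G) = sqrt(G) (A(G) = sqrt(0 + G) = sqrt(G))
j(W, E) = E*sqrt(13) (j(W, E) = sqrt(13)*E = E*sqrt(13))
-1*(-23142) - j(17, 148) = -1*(-23142) - 148*sqrt(13) = 23142 - 148*sqrt(13)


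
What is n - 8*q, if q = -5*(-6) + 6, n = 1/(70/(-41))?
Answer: -20201/70 ≈ -288.59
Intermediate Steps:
n = -41/70 (n = 1/(70*(-1/41)) = 1/(-70/41) = -41/70 ≈ -0.58571)
q = 36 (q = 30 + 6 = 36)
n - 8*q = -41/70 - 8*36 = -41/70 - 288 = -20201/70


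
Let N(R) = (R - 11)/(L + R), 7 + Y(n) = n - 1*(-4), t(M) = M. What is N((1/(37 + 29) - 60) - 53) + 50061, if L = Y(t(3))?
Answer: 373313060/7457 ≈ 50062.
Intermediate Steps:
Y(n) = -3 + n (Y(n) = -7 + (n - 1*(-4)) = -7 + (n + 4) = -7 + (4 + n) = -3 + n)
L = 0 (L = -3 + 3 = 0)
N(R) = (-11 + R)/R (N(R) = (R - 11)/(0 + R) = (-11 + R)/R)
N((1/(37 + 29) - 60) - 53) + 50061 = (-11 + ((1/(37 + 29) - 60) - 53))/((1/(37 + 29) - 60) - 53) + 50061 = (-11 + ((1/66 - 60) - 53))/((1/66 - 60) - 53) + 50061 = (-11 + (-3959/66 - 53))/(-3959/66 - 53) + 50061 = (-11 - 7457/66)/(-7457/66) + 50061 = -66/7457*(-8183/66) + 50061 = 8183/7457 + 50061 = 373313060/7457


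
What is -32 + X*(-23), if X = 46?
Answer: -1090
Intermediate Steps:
-32 + X*(-23) = -32 + 46*(-23) = -32 - 1058 = -1090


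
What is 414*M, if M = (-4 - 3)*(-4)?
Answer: 11592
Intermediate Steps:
M = 28 (M = -7*(-4) = 28)
414*M = 414*28 = 11592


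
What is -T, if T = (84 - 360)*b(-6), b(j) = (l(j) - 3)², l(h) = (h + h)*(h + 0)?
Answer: 1314036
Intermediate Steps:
l(h) = 2*h² (l(h) = (2*h)*h = 2*h²)
b(j) = (-3 + 2*j²)² (b(j) = (2*j² - 3)² = (-3 + 2*j²)²)
T = -1314036 (T = (84 - 360)*(-3 + 2*(-6)²)² = -276*(-3 + 2*36)² = -276*(-3 + 72)² = -276*69² = -276*4761 = -1314036)
-T = -1*(-1314036) = 1314036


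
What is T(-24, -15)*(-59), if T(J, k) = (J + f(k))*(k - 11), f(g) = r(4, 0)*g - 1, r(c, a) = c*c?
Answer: -406510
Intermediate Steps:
r(c, a) = c²
f(g) = -1 + 16*g (f(g) = 4²*g - 1 = 16*g - 1 = -1 + 16*g)
T(J, k) = (-11 + k)*(-1 + J + 16*k) (T(J, k) = (J + (-1 + 16*k))*(k - 11) = (-1 + J + 16*k)*(-11 + k) = (-11 + k)*(-1 + J + 16*k))
T(-24, -15)*(-59) = (11 - 177*(-15) - 11*(-24) + 16*(-15)² - 24*(-15))*(-59) = (11 + 2655 + 264 + 16*225 + 360)*(-59) = (11 + 2655 + 264 + 3600 + 360)*(-59) = 6890*(-59) = -406510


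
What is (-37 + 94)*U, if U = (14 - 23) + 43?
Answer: 1938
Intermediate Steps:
U = 34 (U = -9 + 43 = 34)
(-37 + 94)*U = (-37 + 94)*34 = 57*34 = 1938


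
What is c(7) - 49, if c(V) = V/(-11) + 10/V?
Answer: -3712/77 ≈ -48.208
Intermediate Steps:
c(V) = 10/V - V/11 (c(V) = V*(-1/11) + 10/V = -V/11 + 10/V = 10/V - V/11)
c(7) - 49 = (10/7 - 1/11*7) - 49 = (10*(⅐) - 7/11) - 49 = (10/7 - 7/11) - 49 = 61/77 - 49 = -3712/77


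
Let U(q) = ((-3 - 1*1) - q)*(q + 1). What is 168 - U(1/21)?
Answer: 75958/441 ≈ 172.24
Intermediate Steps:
U(q) = (1 + q)*(-4 - q) (U(q) = ((-3 - 1) - q)*(1 + q) = (-4 - q)*(1 + q) = (1 + q)*(-4 - q))
168 - U(1/21) = 168 - (-4 - (1/21)**2 - 5/21) = 168 - (-4 - (1/21)**2 - 5*1/21) = 168 - (-4 - 1*1/441 - 5/21) = 168 - (-4 - 1/441 - 5/21) = 168 - 1*(-1870/441) = 168 + 1870/441 = 75958/441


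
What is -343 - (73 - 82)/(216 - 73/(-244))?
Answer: -18100315/52777 ≈ -342.96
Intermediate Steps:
-343 - (73 - 82)/(216 - 73/(-244)) = -343 - (-9)/(216 - 73*(-1/244)) = -343 - (-9)/(216 + 73/244) = -343 - (-9)/52777/244 = -343 - (-9)*244/52777 = -343 - 1*(-2196/52777) = -343 + 2196/52777 = -18100315/52777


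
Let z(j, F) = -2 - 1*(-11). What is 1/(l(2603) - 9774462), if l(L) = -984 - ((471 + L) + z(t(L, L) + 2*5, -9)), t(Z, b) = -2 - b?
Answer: -1/9778529 ≈ -1.0226e-7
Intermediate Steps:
z(j, F) = 9 (z(j, F) = -2 + 11 = 9)
l(L) = -1464 - L (l(L) = -984 - ((471 + L) + 9) = -984 - (480 + L) = -984 + (-480 - L) = -1464 - L)
1/(l(2603) - 9774462) = 1/((-1464 - 1*2603) - 9774462) = 1/((-1464 - 2603) - 9774462) = 1/(-4067 - 9774462) = 1/(-9778529) = -1/9778529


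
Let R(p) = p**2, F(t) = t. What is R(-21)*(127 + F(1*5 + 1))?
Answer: 58653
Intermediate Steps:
R(-21)*(127 + F(1*5 + 1)) = (-21)**2*(127 + (1*5 + 1)) = 441*(127 + (5 + 1)) = 441*(127 + 6) = 441*133 = 58653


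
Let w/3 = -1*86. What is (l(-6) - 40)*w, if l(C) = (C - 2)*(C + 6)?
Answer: 10320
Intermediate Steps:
l(C) = (-2 + C)*(6 + C)
w = -258 (w = 3*(-1*86) = 3*(-86) = -258)
(l(-6) - 40)*w = ((-12 + (-6)**2 + 4*(-6)) - 40)*(-258) = ((-12 + 36 - 24) - 40)*(-258) = (0 - 40)*(-258) = -40*(-258) = 10320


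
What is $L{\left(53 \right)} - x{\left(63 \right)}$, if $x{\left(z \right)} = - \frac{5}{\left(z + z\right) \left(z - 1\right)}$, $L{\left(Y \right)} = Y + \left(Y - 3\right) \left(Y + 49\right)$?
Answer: $\frac{40255241}{7812} \approx 5153.0$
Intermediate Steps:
$L{\left(Y \right)} = Y + \left(-3 + Y\right) \left(49 + Y\right)$
$x{\left(z \right)} = - \frac{5}{2 z \left(-1 + z\right)}$
$L{\left(53 \right)} - x{\left(63 \right)} = \left(-147 + 53^{2} + 47 \cdot 53\right) - - \frac{5}{2 \cdot 63 \left(-1 + 63\right)} = \left(-147 + 2809 + 2491\right) - \left(- \frac{5}{2}\right) \frac{1}{63} \cdot \frac{1}{62} = 5153 - \left(- \frac{5}{2}\right) \frac{1}{63} \cdot \frac{1}{62} = 5153 - - \frac{5}{7812} = 5153 + \frac{5}{7812} = \frac{40255241}{7812}$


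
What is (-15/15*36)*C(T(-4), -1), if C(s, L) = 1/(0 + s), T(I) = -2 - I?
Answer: -18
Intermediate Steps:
C(s, L) = 1/s
(-15/15*36)*C(T(-4), -1) = (-15/15*36)/(-2 - 1*(-4)) = (-15*1/15*36)/(-2 + 4) = -1*36/2 = -36*½ = -18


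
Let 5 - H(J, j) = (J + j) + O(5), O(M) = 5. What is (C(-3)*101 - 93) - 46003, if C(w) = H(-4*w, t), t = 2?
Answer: -47510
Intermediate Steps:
H(J, j) = -J - j (H(J, j) = 5 - ((J + j) + 5) = 5 - (5 + J + j) = 5 + (-5 - J - j) = -J - j)
C(w) = -2 + 4*w (C(w) = -(-4)*w - 1*2 = 4*w - 2 = -2 + 4*w)
(C(-3)*101 - 93) - 46003 = ((-2 + 4*(-3))*101 - 93) - 46003 = ((-2 - 12)*101 - 93) - 46003 = (-14*101 - 93) - 46003 = (-1414 - 93) - 46003 = -1507 - 46003 = -47510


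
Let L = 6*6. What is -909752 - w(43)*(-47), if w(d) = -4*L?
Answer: -916520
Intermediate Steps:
L = 36
w(d) = -144 (w(d) = -4*36 = -144)
-909752 - w(43)*(-47) = -909752 - (-144)*(-47) = -909752 - 1*6768 = -909752 - 6768 = -916520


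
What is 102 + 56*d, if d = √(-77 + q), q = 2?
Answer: 102 + 280*I*√3 ≈ 102.0 + 484.97*I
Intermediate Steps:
d = 5*I*√3 (d = √(-77 + 2) = √(-75) = 5*I*√3 ≈ 8.6602*I)
102 + 56*d = 102 + 56*(5*I*√3) = 102 + 280*I*√3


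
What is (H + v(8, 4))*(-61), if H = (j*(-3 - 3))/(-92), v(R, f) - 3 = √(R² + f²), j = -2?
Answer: -4026/23 - 244*√5 ≈ -720.64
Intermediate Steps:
v(R, f) = 3 + √(R² + f²)
H = -3/23 (H = -2*(-3 - 3)/(-92) = -2*(-6)*(-1/92) = 12*(-1/92) = -3/23 ≈ -0.13043)
(H + v(8, 4))*(-61) = (-3/23 + (3 + √(8² + 4²)))*(-61) = (-3/23 + (3 + √(64 + 16)))*(-61) = (-3/23 + (3 + √80))*(-61) = (-3/23 + (3 + 4*√5))*(-61) = (66/23 + 4*√5)*(-61) = -4026/23 - 244*√5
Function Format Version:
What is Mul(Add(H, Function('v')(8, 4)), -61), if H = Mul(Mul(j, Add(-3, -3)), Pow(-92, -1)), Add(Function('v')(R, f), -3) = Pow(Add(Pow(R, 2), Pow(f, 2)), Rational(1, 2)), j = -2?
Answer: Add(Rational(-4026, 23), Mul(-244, Pow(5, Rational(1, 2)))) ≈ -720.64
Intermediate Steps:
Function('v')(R, f) = Add(3, Pow(Add(Pow(R, 2), Pow(f, 2)), Rational(1, 2)))
H = Rational(-3, 23) (H = Mul(Mul(-2, Add(-3, -3)), Pow(-92, -1)) = Mul(Mul(-2, -6), Rational(-1, 92)) = Mul(12, Rational(-1, 92)) = Rational(-3, 23) ≈ -0.13043)
Mul(Add(H, Function('v')(8, 4)), -61) = Mul(Add(Rational(-3, 23), Add(3, Pow(Add(Pow(8, 2), Pow(4, 2)), Rational(1, 2)))), -61) = Mul(Add(Rational(-3, 23), Add(3, Pow(Add(64, 16), Rational(1, 2)))), -61) = Mul(Add(Rational(-3, 23), Add(3, Pow(80, Rational(1, 2)))), -61) = Mul(Add(Rational(-3, 23), Add(3, Mul(4, Pow(5, Rational(1, 2))))), -61) = Mul(Add(Rational(66, 23), Mul(4, Pow(5, Rational(1, 2)))), -61) = Add(Rational(-4026, 23), Mul(-244, Pow(5, Rational(1, 2))))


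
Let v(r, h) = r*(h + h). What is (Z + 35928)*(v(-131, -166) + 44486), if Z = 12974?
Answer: 4302300156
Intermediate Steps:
v(r, h) = 2*h*r (v(r, h) = r*(2*h) = 2*h*r)
(Z + 35928)*(v(-131, -166) + 44486) = (12974 + 35928)*(2*(-166)*(-131) + 44486) = 48902*(43492 + 44486) = 48902*87978 = 4302300156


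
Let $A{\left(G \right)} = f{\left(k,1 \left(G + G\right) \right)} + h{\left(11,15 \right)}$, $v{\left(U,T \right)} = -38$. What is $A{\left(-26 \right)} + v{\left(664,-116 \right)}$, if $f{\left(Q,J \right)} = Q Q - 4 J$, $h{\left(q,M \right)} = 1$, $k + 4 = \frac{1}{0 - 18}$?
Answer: $\frac{60733}{324} \approx 187.45$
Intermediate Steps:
$k = - \frac{73}{18}$ ($k = -4 + \frac{1}{0 - 18} = -4 + \frac{1}{-18} = -4 - \frac{1}{18} = - \frac{73}{18} \approx -4.0556$)
$f{\left(Q,J \right)} = Q^{2} - 4 J$
$A{\left(G \right)} = \frac{5653}{324} - 8 G$ ($A{\left(G \right)} = \left(\left(- \frac{73}{18}\right)^{2} - 4 \cdot 1 \left(G + G\right)\right) + 1 = \left(\frac{5329}{324} - 4 \cdot 1 \cdot 2 G\right) + 1 = \left(\frac{5329}{324} - 4 \cdot 2 G\right) + 1 = \left(\frac{5329}{324} - 8 G\right) + 1 = \frac{5653}{324} - 8 G$)
$A{\left(-26 \right)} + v{\left(664,-116 \right)} = \left(\frac{5653}{324} - -208\right) - 38 = \left(\frac{5653}{324} + 208\right) - 38 = \frac{73045}{324} - 38 = \frac{60733}{324}$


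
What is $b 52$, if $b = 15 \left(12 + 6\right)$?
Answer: $14040$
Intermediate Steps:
$b = 270$ ($b = 15 \cdot 18 = 270$)
$b 52 = 270 \cdot 52 = 14040$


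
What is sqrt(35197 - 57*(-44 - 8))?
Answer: sqrt(38161) ≈ 195.35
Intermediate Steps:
sqrt(35197 - 57*(-44 - 8)) = sqrt(35197 - 57*(-52)) = sqrt(35197 + 2964) = sqrt(38161)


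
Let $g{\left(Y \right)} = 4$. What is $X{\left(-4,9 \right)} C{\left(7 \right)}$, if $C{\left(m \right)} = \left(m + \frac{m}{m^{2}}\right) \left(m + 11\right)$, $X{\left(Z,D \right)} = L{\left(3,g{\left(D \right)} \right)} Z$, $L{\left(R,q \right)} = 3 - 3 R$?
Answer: $\frac{21600}{7} \approx 3085.7$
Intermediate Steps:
$X{\left(Z,D \right)} = - 6 Z$ ($X{\left(Z,D \right)} = \left(3 - 9\right) Z = - 6 Z$)
$C{\left(m \right)} = \left(11 + m\right) \left(m + \frac{1}{m}\right)$ ($C{\left(m \right)} = \left(m + \frac{m}{m^{2}}\right) \left(11 + m\right) = \left(m + \frac{1}{m}\right) \left(11 + m\right) = \left(11 + m\right) \left(m + \frac{1}{m}\right)$)
$X{\left(-4,9 \right)} C{\left(7 \right)} = \left(-6\right) \left(-4\right) \left(1 + 7^{2} + 11 \cdot 7 + \frac{11}{7}\right) = 24 \left(1 + 49 + 77 + 11 \cdot \frac{1}{7}\right) = 24 \left(1 + 49 + 77 + \frac{11}{7}\right) = 24 \cdot \frac{900}{7} = \frac{21600}{7}$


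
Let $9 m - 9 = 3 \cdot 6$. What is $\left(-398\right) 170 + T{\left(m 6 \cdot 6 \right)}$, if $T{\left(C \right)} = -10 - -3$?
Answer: $-67667$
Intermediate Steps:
$m = 3$ ($m = 1 + \frac{3 \cdot 6}{9} = 1 + \frac{1}{9} \cdot 18 = 1 + 2 = 3$)
$T{\left(C \right)} = -7$ ($T{\left(C \right)} = -10 + 3 = -7$)
$\left(-398\right) 170 + T{\left(m 6 \cdot 6 \right)} = \left(-398\right) 170 - 7 = -67660 - 7 = -67667$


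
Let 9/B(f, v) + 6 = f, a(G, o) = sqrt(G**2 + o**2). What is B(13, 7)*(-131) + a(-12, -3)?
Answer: -1179/7 + 3*sqrt(17) ≈ -156.06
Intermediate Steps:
B(f, v) = 9/(-6 + f)
B(13, 7)*(-131) + a(-12, -3) = (9/(-6 + 13))*(-131) + sqrt((-12)**2 + (-3)**2) = (9/7)*(-131) + sqrt(144 + 9) = (9*(1/7))*(-131) + sqrt(153) = (9/7)*(-131) + 3*sqrt(17) = -1179/7 + 3*sqrt(17)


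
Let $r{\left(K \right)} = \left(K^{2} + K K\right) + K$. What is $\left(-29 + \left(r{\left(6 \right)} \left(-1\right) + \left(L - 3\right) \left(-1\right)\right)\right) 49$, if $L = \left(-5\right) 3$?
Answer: $-4361$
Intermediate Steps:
$L = -15$
$r{\left(K \right)} = K + 2 K^{2}$ ($r{\left(K \right)} = \left(K^{2} + K^{2}\right) + K = 2 K^{2} + K = K + 2 K^{2}$)
$\left(-29 + \left(r{\left(6 \right)} \left(-1\right) + \left(L - 3\right) \left(-1\right)\right)\right) 49 = \left(-29 + \left(6 \left(1 + 2 \cdot 6\right) \left(-1\right) + \left(-15 - 3\right) \left(-1\right)\right)\right) 49 = \left(-29 + \left(6 \left(1 + 12\right) \left(-1\right) - -18\right)\right) 49 = \left(-29 + \left(6 \cdot 13 \left(-1\right) + 18\right)\right) 49 = \left(-29 + \left(78 \left(-1\right) + 18\right)\right) 49 = \left(-29 + \left(-78 + 18\right)\right) 49 = \left(-29 - 60\right) 49 = \left(-89\right) 49 = -4361$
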